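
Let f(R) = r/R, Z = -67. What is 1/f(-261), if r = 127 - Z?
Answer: -261/194 ≈ -1.3454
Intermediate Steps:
r = 194 (r = 127 - 1*(-67) = 127 + 67 = 194)
f(R) = 194/R
1/f(-261) = 1/(194/(-261)) = 1/(194*(-1/261)) = 1/(-194/261) = -261/194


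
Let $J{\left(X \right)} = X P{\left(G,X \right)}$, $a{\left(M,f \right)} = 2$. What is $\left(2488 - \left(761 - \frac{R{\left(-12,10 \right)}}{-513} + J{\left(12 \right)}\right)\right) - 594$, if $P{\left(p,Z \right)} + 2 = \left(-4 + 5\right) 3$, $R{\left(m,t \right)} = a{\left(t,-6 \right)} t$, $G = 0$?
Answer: $\frac{575053}{513} \approx 1121.0$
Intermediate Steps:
$R{\left(m,t \right)} = 2 t$
$P{\left(p,Z \right)} = 1$ ($P{\left(p,Z \right)} = -2 + \left(-4 + 5\right) 3 = -2 + 1 \cdot 3 = -2 + 3 = 1$)
$J{\left(X \right)} = X$ ($J{\left(X \right)} = X 1 = X$)
$\left(2488 - \left(761 - \frac{R{\left(-12,10 \right)}}{-513} + J{\left(12 \right)}\right)\right) - 594 = \left(2488 - \left(12 + 761 - \frac{2 \cdot 10}{-513}\right)\right) - 594 = \left(2488 + \left(20 \left(- \frac{1}{513}\right) - \left(12 + 761\right)\right)\right) - 594 = \left(2488 - \frac{396569}{513}\right) - 594 = \frac{879775}{513} - 594 = \frac{575053}{513}$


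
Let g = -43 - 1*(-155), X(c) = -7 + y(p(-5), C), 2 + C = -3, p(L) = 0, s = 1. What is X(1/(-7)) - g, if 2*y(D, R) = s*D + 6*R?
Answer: -134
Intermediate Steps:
C = -5 (C = -2 - 3 = -5)
y(D, R) = D/2 + 3*R (y(D, R) = (1*D + 6*R)/2 = (D + 6*R)/2 = D/2 + 3*R)
X(c) = -22 (X(c) = -7 + ((½)*0 + 3*(-5)) = -7 + (0 - 15) = -7 - 15 = -22)
g = 112 (g = -43 + 155 = 112)
X(1/(-7)) - g = -22 - 1*112 = -22 - 112 = -134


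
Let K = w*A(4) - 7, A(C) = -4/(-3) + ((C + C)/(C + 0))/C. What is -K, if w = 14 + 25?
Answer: -129/2 ≈ -64.500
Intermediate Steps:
w = 39
A(C) = 4/3 + 2/C (A(C) = -4*(-⅓) + ((2*C)/C)/C = 4/3 + 2/C)
K = 129/2 (K = 39*(4/3 + 2/4) - 7 = 39*(4/3 + 2*(¼)) - 7 = 39*(4/3 + ½) - 7 = 39*(11/6) - 7 = 143/2 - 7 = 129/2 ≈ 64.500)
-K = -1*129/2 = -129/2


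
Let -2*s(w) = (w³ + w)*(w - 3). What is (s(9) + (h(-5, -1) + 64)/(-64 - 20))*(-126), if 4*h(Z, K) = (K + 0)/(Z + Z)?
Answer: 22324803/80 ≈ 2.7906e+5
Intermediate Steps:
h(Z, K) = K/(8*Z) (h(Z, K) = ((K + 0)/(Z + Z))/4 = (K/((2*Z)))/4 = (K*(1/(2*Z)))/4 = (K/(2*Z))/4 = K/(8*Z))
s(w) = -(-3 + w)*(w + w³)/2 (s(w) = -(w³ + w)*(w - 3)/2 = -(w + w³)*(-3 + w)/2 = -(-3 + w)*(w + w³)/2)
(s(9) + (h(-5, -1) + 64)/(-64 - 20))*(-126) = ((½)*9*(3 - 1*9 - 1*9³ + 3*9²) + ((⅛)*(-1)/(-5) + 64)/(-64 - 20))*(-126) = ((½)*9*(3 - 9 - 1*729 + 3*81) + ((⅛)*(-1)*(-⅕) + 64)/(-84))*(-126) = ((½)*9*(3 - 9 - 729 + 243) + (1/40 + 64)*(-1/84))*(-126) = ((½)*9*(-492) + (2561/40)*(-1/84))*(-126) = (-2214 - 2561/3360)*(-126) = -7441601/3360*(-126) = 22324803/80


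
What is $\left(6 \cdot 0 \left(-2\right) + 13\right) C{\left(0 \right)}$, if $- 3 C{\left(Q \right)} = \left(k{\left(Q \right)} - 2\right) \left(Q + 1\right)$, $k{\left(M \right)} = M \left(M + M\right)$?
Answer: $\frac{26}{3} \approx 8.6667$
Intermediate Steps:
$k{\left(M \right)} = 2 M^{2}$ ($k{\left(M \right)} = M 2 M = 2 M^{2}$)
$C{\left(Q \right)} = - \frac{\left(1 + Q\right) \left(-2 + 2 Q^{2}\right)}{3}$ ($C{\left(Q \right)} = - \frac{\left(2 Q^{2} - 2\right) \left(Q + 1\right)}{3} = - \frac{\left(-2 + 2 Q^{2}\right) \left(1 + Q\right)}{3} = - \frac{\left(1 + Q\right) \left(-2 + 2 Q^{2}\right)}{3}$)
$\left(6 \cdot 0 \left(-2\right) + 13\right) C{\left(0 \right)} = \left(6 \cdot 0 \left(-2\right) + 13\right) \left(\frac{2}{3} - \frac{2 \cdot 0^{2}}{3} - \frac{2 \cdot 0^{3}}{3} + \frac{2}{3} \cdot 0\right) = \left(0 \left(-2\right) + 13\right) \left(\frac{2}{3} - 0 - 0 + 0\right) = \left(0 + 13\right) \left(\frac{2}{3} + 0 + 0 + 0\right) = 13 \cdot \frac{2}{3} = \frac{26}{3}$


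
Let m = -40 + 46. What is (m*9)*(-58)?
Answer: -3132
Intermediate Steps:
m = 6
(m*9)*(-58) = (6*9)*(-58) = 54*(-58) = -3132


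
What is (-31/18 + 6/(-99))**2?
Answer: 124609/39204 ≈ 3.1785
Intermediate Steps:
(-31/18 + 6/(-99))**2 = (-31*1/18 + 6*(-1/99))**2 = (-31/18 - 2/33)**2 = (-353/198)**2 = 124609/39204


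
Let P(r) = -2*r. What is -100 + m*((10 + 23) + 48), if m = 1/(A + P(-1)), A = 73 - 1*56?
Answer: -1819/19 ≈ -95.737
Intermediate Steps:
A = 17 (A = 73 - 56 = 17)
m = 1/19 (m = 1/(17 - 2*(-1)) = 1/(17 + 2) = 1/19 ≈ 0.052632)
-100 + m*((10 + 23) + 48) = -100 + ((10 + 23) + 48)/19 = -100 + (33 + 48)/19 = -100 + (1/19)*81 = -100 + 81/19 = -1819/19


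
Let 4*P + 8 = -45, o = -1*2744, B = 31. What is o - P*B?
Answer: -9333/4 ≈ -2333.3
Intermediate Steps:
o = -2744
P = -53/4 (P = -2 + (1/4)*(-45) = -2 - 45/4 = -53/4 ≈ -13.250)
o - P*B = -2744 - (-53)*31/4 = -2744 - 1*(-1643/4) = -2744 + 1643/4 = -9333/4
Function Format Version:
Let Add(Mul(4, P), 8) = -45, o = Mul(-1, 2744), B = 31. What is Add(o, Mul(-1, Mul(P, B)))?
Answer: Rational(-9333, 4) ≈ -2333.3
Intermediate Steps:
o = -2744
P = Rational(-53, 4) (P = Add(-2, Mul(Rational(1, 4), -45)) = Add(-2, Rational(-45, 4)) = Rational(-53, 4) ≈ -13.250)
Add(o, Mul(-1, Mul(P, B))) = Add(-2744, Mul(-1, Mul(Rational(-53, 4), 31))) = Add(-2744, Mul(-1, Rational(-1643, 4))) = Add(-2744, Rational(1643, 4)) = Rational(-9333, 4)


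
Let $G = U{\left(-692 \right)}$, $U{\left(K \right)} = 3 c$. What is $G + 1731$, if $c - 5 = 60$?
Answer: $1926$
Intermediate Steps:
$c = 65$ ($c = 5 + 60 = 65$)
$U{\left(K \right)} = 195$ ($U{\left(K \right)} = 3 \cdot 65 = 195$)
$G = 195$
$G + 1731 = 195 + 1731 = 1926$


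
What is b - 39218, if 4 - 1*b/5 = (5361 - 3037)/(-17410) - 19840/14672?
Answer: -62567629652/1596497 ≈ -39191.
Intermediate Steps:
b = 43789694/1596497 (b = 20 - 5*((5361 - 3037)/(-17410) - 19840/14672) = 20 - 5*(2324*(-1/17410) - 19840*1/14672) = 20 - 5*(-1162/8705 - 1240/917) = 20 - 5*(-11859754/7982485) = 20 + 11859754/1596497 = 43789694/1596497 ≈ 27.429)
b - 39218 = 43789694/1596497 - 39218 = -62567629652/1596497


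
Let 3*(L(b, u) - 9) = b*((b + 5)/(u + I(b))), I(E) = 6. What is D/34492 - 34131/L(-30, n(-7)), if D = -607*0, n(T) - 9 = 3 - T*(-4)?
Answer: 34131/16 ≈ 2133.2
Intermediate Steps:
n(T) = 12 + 4*T (n(T) = 9 + (3 - T*(-4)) = 9 + (3 - (-4)*T) = 9 + (3 + 4*T) = 12 + 4*T)
L(b, u) = 9 + b*(5 + b)/(3*(6 + u)) (L(b, u) = 9 + (b*((b + 5)/(u + 6)))/3 = 9 + (b*((5 + b)/(6 + u)))/3 = 9 + (b*(5 + b)/(6 + u))/3 = 9 + b*(5 + b)/(3*(6 + u)))
D = 0
D/34492 - 34131/L(-30, n(-7)) = 0/34492 - 34131*3*(6 + (12 + 4*(-7)))/(162 + (-30)² + 5*(-30) + 27*(12 + 4*(-7))) = 0*(1/34492) - 34131*3*(6 + (12 - 28))/(162 + 900 - 150 + 27*(12 - 28)) = 0 - 34131*3*(6 - 16)/(162 + 900 - 150 + 27*(-16)) = 0 - 34131*(-30/(162 + 900 - 150 - 432)) = 0 - 34131/((⅓)*(-⅒)*480) = 0 - 34131/(-16) = 0 - 34131*(-1/16) = 0 + 34131/16 = 34131/16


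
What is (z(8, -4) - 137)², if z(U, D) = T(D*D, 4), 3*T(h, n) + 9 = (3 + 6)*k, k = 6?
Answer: 14884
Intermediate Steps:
T(h, n) = 15 (T(h, n) = -3 + ((3 + 6)*6)/3 = -3 + (9*6)/3 = -3 + (⅓)*54 = -3 + 18 = 15)
z(U, D) = 15
(z(8, -4) - 137)² = (15 - 137)² = (-122)² = 14884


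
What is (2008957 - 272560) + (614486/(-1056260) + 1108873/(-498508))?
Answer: 228576353169087473/131638515020 ≈ 1.7364e+6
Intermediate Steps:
(2008957 - 272560) + (614486/(-1056260) + 1108873/(-498508)) = 1736397 + (614486*(-1/1056260) + 1108873*(-1/498508)) = 1736397 + (-307243/528130 - 1108873/498508) = 1736397 - 369396095467/131638515020 = 228576353169087473/131638515020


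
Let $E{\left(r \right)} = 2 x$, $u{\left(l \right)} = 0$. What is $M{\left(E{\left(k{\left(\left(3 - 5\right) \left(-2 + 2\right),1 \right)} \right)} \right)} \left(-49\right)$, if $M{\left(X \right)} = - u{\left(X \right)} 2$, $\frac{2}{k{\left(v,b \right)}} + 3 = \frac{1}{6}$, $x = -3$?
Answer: $0$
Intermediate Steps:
$k{\left(v,b \right)} = - \frac{12}{17}$ ($k{\left(v,b \right)} = \frac{2}{-3 + \frac{1}{6}} = \frac{2}{- \frac{17}{6}} = 2 \left(- \frac{6}{17}\right) = - \frac{12}{17}$)
$E{\left(r \right)} = -6$ ($E{\left(r \right)} = 2 \left(-3\right) = -6$)
$M{\left(X \right)} = 0$ ($M{\left(X \right)} = \left(-1\right) 0 \cdot 2 = 0 \cdot 2 = 0$)
$M{\left(E{\left(k{\left(\left(3 - 5\right) \left(-2 + 2\right),1 \right)} \right)} \right)} \left(-49\right) = 0 \left(-49\right) = 0$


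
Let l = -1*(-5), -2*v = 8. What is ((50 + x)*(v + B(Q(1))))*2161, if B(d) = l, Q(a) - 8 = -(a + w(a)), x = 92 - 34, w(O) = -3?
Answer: 233388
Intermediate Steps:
x = 58
v = -4 (v = -1/2*8 = -4)
l = 5
Q(a) = 11 - a (Q(a) = 8 - (a - 3) = 8 - (-3 + a) = 8 + (3 - a) = 11 - a)
B(d) = 5
((50 + x)*(v + B(Q(1))))*2161 = ((50 + 58)*(-4 + 5))*2161 = (108*1)*2161 = 108*2161 = 233388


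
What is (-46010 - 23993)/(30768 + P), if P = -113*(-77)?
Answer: -70003/39469 ≈ -1.7736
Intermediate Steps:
P = 8701
(-46010 - 23993)/(30768 + P) = (-46010 - 23993)/(30768 + 8701) = -70003/39469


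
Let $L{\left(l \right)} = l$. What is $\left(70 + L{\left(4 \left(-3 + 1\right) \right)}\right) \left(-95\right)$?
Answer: $-5890$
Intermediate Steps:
$\left(70 + L{\left(4 \left(-3 + 1\right) \right)}\right) \left(-95\right) = \left(70 + 4 \left(-3 + 1\right)\right) \left(-95\right) = \left(70 + 4 \left(-2\right)\right) \left(-95\right) = \left(70 - 8\right) \left(-95\right) = 62 \left(-95\right) = -5890$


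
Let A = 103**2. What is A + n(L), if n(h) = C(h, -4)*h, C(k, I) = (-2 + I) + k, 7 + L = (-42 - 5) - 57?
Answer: 23596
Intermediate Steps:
L = -111 (L = -7 + ((-42 - 5) - 57) = -7 + (-47 - 57) = -7 - 104 = -111)
A = 10609
C(k, I) = -2 + I + k
n(h) = h*(-6 + h) (n(h) = (-2 - 4 + h)*h = (-6 + h)*h = h*(-6 + h))
A + n(L) = 10609 - 111*(-6 - 111) = 10609 - 111*(-117) = 10609 + 12987 = 23596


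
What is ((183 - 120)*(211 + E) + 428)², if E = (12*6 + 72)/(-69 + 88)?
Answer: 72776392441/361 ≈ 2.0160e+8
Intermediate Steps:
E = 144/19 (E = (72 + 72)/19 = 144*(1/19) = 144/19 ≈ 7.5789)
((183 - 120)*(211 + E) + 428)² = ((183 - 120)*(211 + 144/19) + 428)² = (63*(4153/19) + 428)² = (261639/19 + 428)² = (269771/19)² = 72776392441/361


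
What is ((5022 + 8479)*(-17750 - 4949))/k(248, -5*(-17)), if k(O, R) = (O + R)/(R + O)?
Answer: -306459199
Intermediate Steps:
k(O, R) = 1 (k(O, R) = (O + R)/(O + R) = 1)
((5022 + 8479)*(-17750 - 4949))/k(248, -5*(-17)) = ((5022 + 8479)*(-17750 - 4949))/1 = (13501*(-22699))*1 = -306459199*1 = -306459199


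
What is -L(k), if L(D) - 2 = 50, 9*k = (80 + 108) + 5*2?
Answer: -52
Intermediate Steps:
k = 22 (k = ((80 + 108) + 5*2)/9 = (188 + 10)/9 = (1/9)*198 = 22)
L(D) = 52 (L(D) = 2 + 50 = 52)
-L(k) = -1*52 = -52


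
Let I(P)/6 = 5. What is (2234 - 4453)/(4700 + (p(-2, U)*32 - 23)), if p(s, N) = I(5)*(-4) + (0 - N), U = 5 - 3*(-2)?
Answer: -2219/485 ≈ -4.5753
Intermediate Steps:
I(P) = 30 (I(P) = 6*5 = 30)
U = 11 (U = 5 + 6 = 11)
p(s, N) = -120 - N (p(s, N) = 30*(-4) + (0 - N) = -120 - N)
(2234 - 4453)/(4700 + (p(-2, U)*32 - 23)) = (2234 - 4453)/(4700 + ((-120 - 1*11)*32 - 23)) = -2219/(4700 + ((-120 - 11)*32 - 23)) = -2219/(4700 + (-131*32 - 23)) = -2219/(4700 + (-4192 - 23)) = -2219/(4700 - 4215) = -2219/485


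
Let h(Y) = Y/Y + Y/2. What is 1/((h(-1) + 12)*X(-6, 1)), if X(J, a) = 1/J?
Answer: -12/25 ≈ -0.48000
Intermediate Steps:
h(Y) = 1 + Y/2 (h(Y) = 1 + Y*(1/2) = 1 + Y/2)
1/((h(-1) + 12)*X(-6, 1)) = 1/(((1 + (1/2)*(-1)) + 12)/(-6)) = 1/(((1 - 1/2) + 12)*(-1/6)) = 1/((1/2 + 12)*(-1/6)) = 1/((25/2)*(-1/6)) = 1/(-25/12) = -12/25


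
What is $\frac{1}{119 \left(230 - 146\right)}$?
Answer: $\frac{1}{9996} \approx 0.00010004$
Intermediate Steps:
$\frac{1}{119 \left(230 - 146\right)} = \frac{1}{119 \cdot 84} = \frac{1}{9996}$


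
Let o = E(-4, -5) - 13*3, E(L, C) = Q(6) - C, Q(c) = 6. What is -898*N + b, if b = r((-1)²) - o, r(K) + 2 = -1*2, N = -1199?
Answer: 1076726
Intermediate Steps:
E(L, C) = 6 - C
o = -28 (o = (6 - 1*(-5)) - 13*3 = (6 + 5) - 39 = 11 - 39 = -28)
r(K) = -4 (r(K) = -2 - 1*2 = -2 - 2 = -4)
b = 24 (b = -4 - 1*(-28) = -4 + 28 = 24)
-898*N + b = -898*(-1199) + 24 = 1076702 + 24 = 1076726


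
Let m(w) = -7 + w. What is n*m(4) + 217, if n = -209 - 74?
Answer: 1066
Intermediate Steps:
n = -283
n*m(4) + 217 = -283*(-7 + 4) + 217 = -283*(-3) + 217 = 849 + 217 = 1066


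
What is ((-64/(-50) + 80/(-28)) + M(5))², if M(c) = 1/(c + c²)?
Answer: 2627641/1102500 ≈ 2.3833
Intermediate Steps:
((-64/(-50) + 80/(-28)) + M(5))² = ((-64/(-50) + 80/(-28)) + 1/(5*(1 + 5)))² = ((-64*(-1/50) + 80*(-1/28)) + (⅕)/6)² = ((32/25 - 20/7) + (⅕)*(⅙))² = (-276/175 + 1/30)² = (-1621/1050)² = 2627641/1102500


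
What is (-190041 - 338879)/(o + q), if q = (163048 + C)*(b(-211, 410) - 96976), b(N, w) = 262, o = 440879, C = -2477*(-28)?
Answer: 528920/22476279577 ≈ 2.3532e-5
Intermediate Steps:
C = 69356
q = -22476720456 (q = (163048 + 69356)*(262 - 96976) = 232404*(-96714) = -22476720456)
(-190041 - 338879)/(o + q) = (-190041 - 338879)/(440879 - 22476720456) = -528920/(-22476279577) = -528920*(-1/22476279577) = 528920/22476279577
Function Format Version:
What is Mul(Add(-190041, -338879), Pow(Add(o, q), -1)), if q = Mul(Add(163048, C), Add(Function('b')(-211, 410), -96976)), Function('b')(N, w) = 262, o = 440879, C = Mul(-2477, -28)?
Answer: Rational(528920, 22476279577) ≈ 2.3532e-5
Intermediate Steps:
C = 69356
q = -22476720456 (q = Mul(Add(163048, 69356), Add(262, -96976)) = Mul(232404, -96714) = -22476720456)
Mul(Add(-190041, -338879), Pow(Add(o, q), -1)) = Mul(Add(-190041, -338879), Pow(Add(440879, -22476720456), -1)) = Mul(-528920, Pow(-22476279577, -1)) = Mul(-528920, Rational(-1, 22476279577)) = Rational(528920, 22476279577)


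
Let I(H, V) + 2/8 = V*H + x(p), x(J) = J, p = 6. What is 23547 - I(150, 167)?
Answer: -6035/4 ≈ -1508.8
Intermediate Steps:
I(H, V) = 23/4 + H*V (I(H, V) = -1/4 + (V*H + 6) = -1/4 + (H*V + 6) = -1/4 + (6 + H*V) = 23/4 + H*V)
23547 - I(150, 167) = 23547 - (23/4 + 150*167) = 23547 - (23/4 + 25050) = 23547 - 1*100223/4 = 23547 - 100223/4 = -6035/4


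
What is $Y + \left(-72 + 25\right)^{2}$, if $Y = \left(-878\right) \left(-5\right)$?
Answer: $6599$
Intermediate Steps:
$Y = 4390$
$Y + \left(-72 + 25\right)^{2} = 4390 + \left(-72 + 25\right)^{2} = 4390 + \left(-47\right)^{2} = 4390 + 2209 = 6599$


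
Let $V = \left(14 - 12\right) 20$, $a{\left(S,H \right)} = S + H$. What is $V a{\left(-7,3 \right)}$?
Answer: $-160$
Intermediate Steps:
$a{\left(S,H \right)} = H + S$
$V = 40$ ($V = 2 \cdot 20 = 40$)
$V a{\left(-7,3 \right)} = 40 \left(3 - 7\right) = 40 \left(-4\right) = -160$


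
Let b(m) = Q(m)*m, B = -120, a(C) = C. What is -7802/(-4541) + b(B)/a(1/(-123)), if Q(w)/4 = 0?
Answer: 7802/4541 ≈ 1.7181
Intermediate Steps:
Q(w) = 0 (Q(w) = 4*0 = 0)
b(m) = 0 (b(m) = 0*m = 0)
-7802/(-4541) + b(B)/a(1/(-123)) = -7802/(-4541) + 0/(1/(-123)) = -7802*(-1/4541) + 0/(-1/123) = 7802/4541 + 0*(-123) = 7802/4541 + 0 = 7802/4541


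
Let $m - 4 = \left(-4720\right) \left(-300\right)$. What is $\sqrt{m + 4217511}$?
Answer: $\sqrt{5633515} \approx 2373.5$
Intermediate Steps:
$m = 1416004$ ($m = 4 - -1416000 = 4 + 1416000 = 1416004$)
$\sqrt{m + 4217511} = \sqrt{1416004 + 4217511} = \sqrt{5633515}$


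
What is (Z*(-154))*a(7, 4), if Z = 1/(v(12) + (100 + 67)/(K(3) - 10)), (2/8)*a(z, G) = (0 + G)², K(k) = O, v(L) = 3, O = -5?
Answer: 73920/61 ≈ 1211.8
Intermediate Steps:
K(k) = -5
a(z, G) = 4*G² (a(z, G) = 4*(0 + G)² = 4*G²)
Z = -15/122 (Z = 1/(3 + (100 + 67)/(-5 - 10)) = 1/(3 + 167/(-15)) = 1/(3 + 167*(-1/15)) = 1/(3 - 167/15) = 1/(-122/15) = -15/122 ≈ -0.12295)
(Z*(-154))*a(7, 4) = (-15/122*(-154))*(4*4²) = 1155*(4*16)/61 = (1155/61)*64 = 73920/61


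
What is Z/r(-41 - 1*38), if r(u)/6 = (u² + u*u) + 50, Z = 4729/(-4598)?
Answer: -4729/345732816 ≈ -1.3678e-5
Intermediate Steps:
Z = -4729/4598 (Z = 4729*(-1/4598) = -4729/4598 ≈ -1.0285)
r(u) = 300 + 12*u² (r(u) = 6*((u² + u*u) + 50) = 6*((u² + u²) + 50) = 6*(2*u² + 50) = 6*(50 + 2*u²) = 300 + 12*u²)
Z/r(-41 - 1*38) = -4729/(4598*(300 + 12*(-41 - 1*38)²)) = -4729/(4598*(300 + 12*(-41 - 38)²)) = -4729/(4598*(300 + 12*(-79)²)) = -4729/(4598*(300 + 12*6241)) = -4729/(4598*(300 + 74892)) = -4729/4598/75192 = -4729/4598*1/75192 = -4729/345732816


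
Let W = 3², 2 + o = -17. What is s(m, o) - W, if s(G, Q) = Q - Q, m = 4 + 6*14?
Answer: -9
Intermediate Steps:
o = -19 (o = -2 - 17 = -19)
m = 88 (m = 4 + 84 = 88)
s(G, Q) = 0
W = 9
s(m, o) - W = 0 - 1*9 = 0 - 9 = -9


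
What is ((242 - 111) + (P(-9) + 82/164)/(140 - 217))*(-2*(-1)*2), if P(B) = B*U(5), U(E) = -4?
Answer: 40202/77 ≈ 522.10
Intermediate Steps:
P(B) = -4*B (P(B) = B*(-4) = -4*B)
((242 - 111) + (P(-9) + 82/164)/(140 - 217))*(-2*(-1)*2) = ((242 - 111) + (-4*(-9) + 82/164)/(140 - 217))*(-2*(-1)*2) = (131 + (36 + 82*(1/164))/(-77))*(2*2) = (131 + (36 + 1/2)*(-1/77))*4 = (131 + (73/2)*(-1/77))*4 = (131 - 73/154)*4 = (20101/154)*4 = 40202/77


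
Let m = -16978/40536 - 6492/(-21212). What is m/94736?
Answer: -12122203/10182339342144 ≈ -1.1905e-6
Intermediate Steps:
m = -12122203/107481204 (m = -16978*1/40536 - 6492*(-1/21212) = -8489/20268 + 1623/5303 = -12122203/107481204 ≈ -0.11278)
m/94736 = -12122203/107481204/94736 = -12122203/107481204*1/94736 = -12122203/10182339342144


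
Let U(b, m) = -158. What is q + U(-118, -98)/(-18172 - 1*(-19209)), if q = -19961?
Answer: -20699715/1037 ≈ -19961.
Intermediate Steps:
q + U(-118, -98)/(-18172 - 1*(-19209)) = -19961 - 158/(-18172 - 1*(-19209)) = -19961 - 158/(-18172 + 19209) = -19961 - 158/1037 = -20699715/1037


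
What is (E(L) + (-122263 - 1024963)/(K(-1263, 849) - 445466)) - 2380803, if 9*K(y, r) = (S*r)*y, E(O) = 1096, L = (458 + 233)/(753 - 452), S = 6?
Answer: -1380614998921/580162 ≈ -2.3797e+6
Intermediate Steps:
L = 691/301 ≈ 2.2957
K(y, r) = 2*r*y/3 (K(y, r) = ((6*r)*y)/9 = (6*r*y)/9 = 2*r*y/3)
(E(L) + (-122263 - 1024963)/(K(-1263, 849) - 445466)) - 2380803 = (1096 + (-122263 - 1024963)/((2/3)*849*(-1263) - 445466)) - 2380803 = (1096 - 1147226/(-714858 - 445466)) - 2380803 = (1096 - 1147226/(-1160324)) - 2380803 = (1096 - 1147226*(-1/1160324)) - 2380803 = (1096 + 573613/580162) - 2380803 = 636431165/580162 - 2380803 = -1380614998921/580162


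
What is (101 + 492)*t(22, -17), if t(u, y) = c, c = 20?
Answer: 11860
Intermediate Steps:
t(u, y) = 20
(101 + 492)*t(22, -17) = (101 + 492)*20 = 593*20 = 11860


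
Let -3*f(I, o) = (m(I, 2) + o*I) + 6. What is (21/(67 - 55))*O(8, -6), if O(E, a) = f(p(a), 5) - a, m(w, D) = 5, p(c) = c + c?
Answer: 469/12 ≈ 39.083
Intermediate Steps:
p(c) = 2*c
f(I, o) = -11/3 - I*o/3 (f(I, o) = -((5 + o*I) + 6)/3 = -((5 + I*o) + 6)/3 = -(11 + I*o)/3 = -11/3 - I*o/3)
O(E, a) = -11/3 - 13*a/3 (O(E, a) = (-11/3 - ⅓*2*a*5) - a = (-11/3 - 10*a/3) - a = -11/3 - 13*a/3)
(21/(67 - 55))*O(8, -6) = (21/(67 - 55))*(-11/3 - 13/3*(-6)) = (21/12)*(-11/3 + 26) = (21*(1/12))*(67/3) = (7/4)*(67/3) = 469/12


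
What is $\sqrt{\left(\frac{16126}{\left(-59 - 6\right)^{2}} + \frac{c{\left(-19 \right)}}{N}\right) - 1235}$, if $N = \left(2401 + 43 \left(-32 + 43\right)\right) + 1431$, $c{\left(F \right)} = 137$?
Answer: $\frac{2 i \sqrt{964016524191}}{55965} \approx 35.088 i$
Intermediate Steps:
$N = 4305$ ($N = \left(2401 + 43 \cdot 11\right) + 1431 = \left(2401 + 473\right) + 1431 = 2874 + 1431 = 4305$)
$\sqrt{\left(\frac{16126}{\left(-59 - 6\right)^{2}} + \frac{c{\left(-19 \right)}}{N}\right) - 1235} = \sqrt{\left(\frac{16126}{\left(-59 - 6\right)^{2}} + \frac{137}{4305}\right) - 1235} = \sqrt{\left(\frac{16126}{\left(-65\right)^{2}} + 137 \cdot \frac{1}{4305}\right) - 1235} = \sqrt{\left(\frac{16126}{4225} + \frac{137}{4305}\right) - 1235} = \sqrt{\frac{14000251}{3637725} - 1235} = \sqrt{- \frac{4478590124}{3637725}} = \frac{2 i \sqrt{964016524191}}{55965}$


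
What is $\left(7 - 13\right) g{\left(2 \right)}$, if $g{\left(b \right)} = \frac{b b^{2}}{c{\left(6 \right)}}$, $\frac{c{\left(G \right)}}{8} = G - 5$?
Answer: $-6$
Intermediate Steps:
$c{\left(G \right)} = -40 + 8 G$ ($c{\left(G \right)} = 8 \left(G - 5\right) = 8 \left(-5 + G\right) = -40 + 8 G$)
$g{\left(b \right)} = \frac{b^{3}}{8}$ ($g{\left(b \right)} = \frac{b b^{2}}{-40 + 8 \cdot 6} = \frac{b^{3}}{-40 + 48} = \frac{b^{3}}{8}$)
$\left(7 - 13\right) g{\left(2 \right)} = \left(7 - 13\right) \frac{2^{3}}{8} = - 6 \cdot \frac{1}{8} \cdot 8 = \left(-6\right) 1 = -6$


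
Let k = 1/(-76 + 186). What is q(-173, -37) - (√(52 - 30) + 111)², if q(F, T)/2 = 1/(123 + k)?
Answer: -167012913/13531 - 222*√22 ≈ -13384.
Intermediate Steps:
k = 1/110 ≈ 0.0090909
q(F, T) = 220/13531 (q(F, T) = 2/(123 + 1/110) = 2/(13531/110) = 2*(110/13531) = 220/13531)
q(-173, -37) - (√(52 - 30) + 111)² = 220/13531 - (√(52 - 30) + 111)² = 220/13531 - (√22 + 111)² = 220/13531 - (111 + √22)²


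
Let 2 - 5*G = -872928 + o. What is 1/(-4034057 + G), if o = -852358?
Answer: -5/18444997 ≈ -2.7108e-7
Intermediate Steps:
G = 1725288/5 (G = ⅖ - (-872928 - 852358)/5 = ⅖ - ⅕*(-1725286) = ⅖ + 1725286/5 = 1725288/5 ≈ 3.4506e+5)
1/(-4034057 + G) = 1/(-4034057 + 1725288/5) = 1/(-18444997/5) = -5/18444997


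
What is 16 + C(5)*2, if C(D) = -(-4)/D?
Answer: 88/5 ≈ 17.600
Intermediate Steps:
C(D) = 4/D
16 + C(5)*2 = 16 + (4/5)*2 = 16 + (4*(⅕))*2 = 16 + (⅘)*2 = 16 + 8/5 = 88/5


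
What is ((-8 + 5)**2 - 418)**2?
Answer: 167281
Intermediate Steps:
((-8 + 5)**2 - 418)**2 = ((-3)**2 - 418)**2 = (9 - 418)**2 = (-409)**2 = 167281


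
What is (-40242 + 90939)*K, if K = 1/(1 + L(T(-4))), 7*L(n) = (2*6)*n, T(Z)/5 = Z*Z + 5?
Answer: 50697/181 ≈ 280.09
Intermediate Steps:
T(Z) = 25 + 5*Z² (T(Z) = 5*(Z*Z + 5) = 5*(Z² + 5) = 5*(5 + Z²) = 25 + 5*Z²)
L(n) = 12*n/7 (L(n) = ((2*6)*n)/7 = (12*n)/7 = 12*n/7)
K = 1/181 (K = 1/(1 + 12*(25 + 5*(-4)²)/7) = 1/(1 + 12*(25 + 5*16)/7) = 1/(1 + 12*(25 + 80)/7) = 1/(1 + (12/7)*105) = 1/(1 + 180) = 1/181 ≈ 0.0055249)
(-40242 + 90939)*K = (-40242 + 90939)*(1/181) = 50697*(1/181) = 50697/181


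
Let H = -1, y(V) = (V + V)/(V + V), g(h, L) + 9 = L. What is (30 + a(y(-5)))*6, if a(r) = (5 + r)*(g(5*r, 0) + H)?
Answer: -180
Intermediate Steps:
g(h, L) = -9 + L
y(V) = 1 (y(V) = (2*V)/((2*V)) = (2*V)*(1/(2*V)) = 1)
a(r) = -50 - 10*r (a(r) = (5 + r)*((-9 + 0) - 1) = (5 + r)*(-9 - 1) = (5 + r)*(-10) = -50 - 10*r)
(30 + a(y(-5)))*6 = (30 + (-50 - 10*1))*6 = (30 + (-50 - 10))*6 = (30 - 60)*6 = -30*6 = -180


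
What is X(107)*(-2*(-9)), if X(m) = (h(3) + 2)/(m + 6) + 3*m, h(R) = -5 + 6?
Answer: 652968/113 ≈ 5778.5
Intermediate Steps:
h(R) = 1
X(m) = 3*m + 3/(6 + m) (X(m) = (1 + 2)/(m + 6) + 3*m = 3/(6 + m) + 3*m = 3*m + 3/(6 + m))
X(107)*(-2*(-9)) = (3*(1 + 107**2 + 6*107)/(6 + 107))*(-2*(-9)) = (3*(1 + 11449 + 642)/113)*18 = (3*(1/113)*12092)*18 = (36276/113)*18 = 652968/113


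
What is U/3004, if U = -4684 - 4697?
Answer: -9381/3004 ≈ -3.1228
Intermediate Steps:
U = -9381
U/3004 = -9381/3004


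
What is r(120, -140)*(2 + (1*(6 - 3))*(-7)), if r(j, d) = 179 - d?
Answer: -6061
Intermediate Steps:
r(120, -140)*(2 + (1*(6 - 3))*(-7)) = (179 - 1*(-140))*(2 + (1*(6 - 3))*(-7)) = (179 + 140)*(2 + (1*3)*(-7)) = 319*(2 + 3*(-7)) = 319*(2 - 21) = 319*(-19) = -6061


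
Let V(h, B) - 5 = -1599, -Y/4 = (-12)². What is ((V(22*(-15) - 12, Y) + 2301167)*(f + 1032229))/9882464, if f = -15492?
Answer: 2338060953301/9882464 ≈ 2.3659e+5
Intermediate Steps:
Y = -576 (Y = -4*(-12)² = -4*144 = -576)
V(h, B) = -1594 (V(h, B) = 5 - 1599 = -1594)
((V(22*(-15) - 12, Y) + 2301167)*(f + 1032229))/9882464 = ((-1594 + 2301167)*(-15492 + 1032229))/9882464 = (2299573*1016737)*(1/9882464) = 2338060953301*(1/9882464) = 2338060953301/9882464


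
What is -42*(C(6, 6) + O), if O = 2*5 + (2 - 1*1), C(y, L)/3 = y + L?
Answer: -1974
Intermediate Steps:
C(y, L) = 3*L + 3*y (C(y, L) = 3*(y + L) = 3*(L + y) = 3*L + 3*y)
O = 11 (O = 10 + (2 - 1) = 10 + 1 = 11)
-42*(C(6, 6) + O) = -42*((3*6 + 3*6) + 11) = -42*((18 + 18) + 11) = -42*(36 + 11) = -42*47 = -1974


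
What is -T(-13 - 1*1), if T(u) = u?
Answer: 14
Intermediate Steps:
-T(-13 - 1*1) = -(-13 - 1*1) = -(-13 - 1) = -1*(-14) = 14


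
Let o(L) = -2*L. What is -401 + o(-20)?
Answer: -361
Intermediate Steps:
-401 + o(-20) = -401 - 2*(-20) = -401 + 40 = -361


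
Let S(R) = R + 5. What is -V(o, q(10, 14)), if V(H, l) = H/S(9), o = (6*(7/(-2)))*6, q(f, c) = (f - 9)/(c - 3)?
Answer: 9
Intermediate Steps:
q(f, c) = (-9 + f)/(-3 + c)
S(R) = 5 + R
o = -126 (o = (6*(7*(-1/2)))*6 = (6*(-7/2))*6 = -21*6 = -126)
V(H, l) = H/14 (V(H, l) = H/(5 + 9) = H/14)
-V(o, q(10, 14)) = -(-126)/14 = -1*(-9) = 9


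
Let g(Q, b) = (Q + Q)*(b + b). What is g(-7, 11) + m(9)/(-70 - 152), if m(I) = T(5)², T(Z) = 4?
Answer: -34196/111 ≈ -308.07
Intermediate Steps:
g(Q, b) = 4*Q*b (g(Q, b) = (2*Q)*(2*b) = 4*Q*b)
m(I) = 16 (m(I) = 4² = 16)
g(-7, 11) + m(9)/(-70 - 152) = 4*(-7)*11 + 16/(-70 - 152) = -308 + 16/(-222) = -308 + 16*(-1/222) = -308 - 8/111 = -34196/111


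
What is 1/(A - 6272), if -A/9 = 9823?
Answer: -1/94679 ≈ -1.0562e-5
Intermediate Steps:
A = -88407 (A = -9*9823 = -88407)
1/(A - 6272) = 1/(-88407 - 6272) = 1/(-94679) = -1/94679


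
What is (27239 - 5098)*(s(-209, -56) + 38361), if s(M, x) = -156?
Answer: 845896905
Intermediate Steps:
(27239 - 5098)*(s(-209, -56) + 38361) = (27239 - 5098)*(-156 + 38361) = 22141*38205 = 845896905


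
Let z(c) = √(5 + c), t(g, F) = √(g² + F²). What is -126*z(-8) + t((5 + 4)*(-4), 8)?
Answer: 4*√85 - 126*I*√3 ≈ 36.878 - 218.24*I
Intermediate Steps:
t(g, F) = √(F² + g²)
-126*z(-8) + t((5 + 4)*(-4), 8) = -126*√(5 - 8) + √(8² + ((5 + 4)*(-4))²) = -126*I*√3 + √(64 + (9*(-4))²) = -126*I*√3 + √(64 + (-36)²) = -126*I*√3 + √(64 + 1296) = -126*I*√3 + √1360 = -126*I*√3 + 4*√85 = 4*√85 - 126*I*√3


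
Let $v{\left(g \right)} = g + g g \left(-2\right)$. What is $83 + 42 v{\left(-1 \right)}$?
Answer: $-43$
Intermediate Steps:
$v{\left(g \right)} = g - 2 g^{2}$ ($v{\left(g \right)} = g + g \left(- 2 g\right) = g - 2 g^{2}$)
$83 + 42 v{\left(-1 \right)} = 83 + 42 \left(- (1 - -2)\right) = 83 + 42 \left(- (1 + 2)\right) = 83 + 42 \left(\left(-1\right) 3\right) = 83 + 42 \left(-3\right) = 83 - 126 = -43$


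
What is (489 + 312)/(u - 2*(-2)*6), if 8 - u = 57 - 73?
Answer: 267/16 ≈ 16.688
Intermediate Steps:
u = 24 (u = 8 - (57 - 73) = 8 - 1*(-16) = 8 + 16 = 24)
(489 + 312)/(u - 2*(-2)*6) = (489 + 312)/(24 - 2*(-2)*6) = 801/(24 + 4*6) = 801/(24 + 24) = 801/48 = 801*(1/48) = 267/16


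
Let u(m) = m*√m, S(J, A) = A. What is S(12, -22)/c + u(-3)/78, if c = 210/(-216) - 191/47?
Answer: 37224/8521 - I*√3/26 ≈ 4.3685 - 0.066617*I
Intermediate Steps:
c = -8521/1692 (c = 210*(-1/216) - 191*1/47 = -35/36 - 191/47 = -8521/1692 ≈ -5.0360)
u(m) = m^(3/2)
S(12, -22)/c + u(-3)/78 = -22/(-8521/1692) + (-3)^(3/2)/78 = -22*(-1692/8521) - 3*I*√3*(1/78) = 37224/8521 - I*√3/26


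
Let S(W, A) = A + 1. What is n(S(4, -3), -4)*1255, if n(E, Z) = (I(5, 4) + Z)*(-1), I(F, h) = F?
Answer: -1255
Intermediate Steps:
S(W, A) = 1 + A
n(E, Z) = -5 - Z (n(E, Z) = (5 + Z)*(-1) = -5 - Z)
n(S(4, -3), -4)*1255 = (-5 - 1*(-4))*1255 = (-5 + 4)*1255 = -1*1255 = -1255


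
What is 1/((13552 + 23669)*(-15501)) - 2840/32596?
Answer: -409643540059/4701669213429 ≈ -0.087127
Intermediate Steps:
1/((13552 + 23669)*(-15501)) - 2840/32596 = -1/15501/37221 - 2840*1/32596 = (1/37221)*(-1/15501) - 710/8149 = -1/576962721 - 710/8149 = -409643540059/4701669213429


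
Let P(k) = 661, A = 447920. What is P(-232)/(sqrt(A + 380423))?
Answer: 661*sqrt(828343)/828343 ≈ 0.72627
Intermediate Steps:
P(-232)/(sqrt(A + 380423)) = 661/(sqrt(447920 + 380423)) = 661/(sqrt(828343)) = 661*(sqrt(828343)/828343) = 661*sqrt(828343)/828343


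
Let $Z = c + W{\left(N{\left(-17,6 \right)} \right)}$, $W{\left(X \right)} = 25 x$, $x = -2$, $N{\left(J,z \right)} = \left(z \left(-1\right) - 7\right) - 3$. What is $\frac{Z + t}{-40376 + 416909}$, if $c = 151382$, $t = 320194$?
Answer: $\frac{471526}{376533} \approx 1.2523$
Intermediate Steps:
$N{\left(J,z \right)} = -10 - z$ ($N{\left(J,z \right)} = \left(- z - 7\right) - 3 = \left(-7 - z\right) - 3 = -10 - z$)
$W{\left(X \right)} = -50$ ($W{\left(X \right)} = 25 \left(-2\right) = -50$)
$Z = 151332$ ($Z = 151382 - 50 = 151332$)
$\frac{Z + t}{-40376 + 416909} = \frac{151332 + 320194}{-40376 + 416909} = \frac{471526}{376533}$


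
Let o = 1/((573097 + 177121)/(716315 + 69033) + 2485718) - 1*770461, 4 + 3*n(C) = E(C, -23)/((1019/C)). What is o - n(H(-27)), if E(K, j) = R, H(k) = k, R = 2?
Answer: -766316634709730277203/994622671936779 ≈ -7.7046e+5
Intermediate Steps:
E(K, j) = 2
n(C) = -4/3 + 2*C/3057 (n(C) = -4/3 + (2/((1019/C)))/3 = -4/3 + (2*(C/1019))/3 = -4/3 + (2*C/1019)/3 = -4/3 + 2*C/3057)
o = -752029419472701227/976077205041 (o = 1/(750218/785348 + 2485718) - 770461 = 1/(750218*(1/785348) + 2485718) - 770461 = 1/(375109/392674 + 2485718) - 770461 = 1/(976077205041/392674) - 770461 = 392674/976077205041 - 770461 = -752029419472701227/976077205041 ≈ -7.7046e+5)
o - n(H(-27)) = -752029419472701227/976077205041 - (-4/3 + (2/3057)*(-27)) = -752029419472701227/976077205041 - (-4/3 - 18/1019) = -752029419472701227/976077205041 - 1*(-4130/3057) = -752029419472701227/976077205041 + 4130/3057 = -766316634709730277203/994622671936779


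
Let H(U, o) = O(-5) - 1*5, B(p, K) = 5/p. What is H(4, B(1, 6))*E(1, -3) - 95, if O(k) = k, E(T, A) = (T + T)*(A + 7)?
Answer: -175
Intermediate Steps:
E(T, A) = 2*T*(7 + A) (E(T, A) = (2*T)*(7 + A) = 2*T*(7 + A))
H(U, o) = -10 (H(U, o) = -5 - 1*5 = -5 - 5 = -10)
H(4, B(1, 6))*E(1, -3) - 95 = -20*(7 - 3) - 95 = -20*4 - 95 = -10*8 - 95 = -80 - 95 = -175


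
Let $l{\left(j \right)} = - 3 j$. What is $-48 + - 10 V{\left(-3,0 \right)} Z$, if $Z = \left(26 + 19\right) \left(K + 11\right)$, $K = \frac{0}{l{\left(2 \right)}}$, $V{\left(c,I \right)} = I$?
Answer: $-48$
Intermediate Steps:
$K = 0$ ($K = \frac{0}{\left(-3\right) 2} = \frac{0}{-6} = 0 \left(- \frac{1}{6}\right) = 0$)
$Z = 495$ ($Z = \left(26 + 19\right) \left(0 + 11\right) = 45 \cdot 11 = 495$)
$-48 + - 10 V{\left(-3,0 \right)} Z = -48 + \left(-10\right) 0 \cdot 495 = -48 + 0 \cdot 495 = -48 + 0 = -48$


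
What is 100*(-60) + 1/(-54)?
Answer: -324001/54 ≈ -6000.0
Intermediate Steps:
100*(-60) + 1/(-54) = -6000 - 1/54 = -324001/54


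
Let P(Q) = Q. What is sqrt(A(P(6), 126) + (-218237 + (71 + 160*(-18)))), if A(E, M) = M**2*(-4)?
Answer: 5*I*sqrt(11382) ≈ 533.43*I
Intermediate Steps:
A(E, M) = -4*M**2
sqrt(A(P(6), 126) + (-218237 + (71 + 160*(-18)))) = sqrt(-4*126**2 + (-218237 + (71 + 160*(-18)))) = sqrt(-4*15876 + (-218237 + (71 - 2880))) = sqrt(-63504 + (-218237 - 2809)) = sqrt(-63504 - 221046) = sqrt(-284550) = 5*I*sqrt(11382)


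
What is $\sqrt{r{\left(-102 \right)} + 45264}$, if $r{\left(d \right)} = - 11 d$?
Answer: $3 \sqrt{5154} \approx 215.37$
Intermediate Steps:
$\sqrt{r{\left(-102 \right)} + 45264} = \sqrt{\left(-11\right) \left(-102\right) + 45264} = \sqrt{1122 + 45264} = \sqrt{46386} = 3 \sqrt{5154}$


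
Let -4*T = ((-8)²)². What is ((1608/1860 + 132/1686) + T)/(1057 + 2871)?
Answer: -5569907/21385505 ≈ -0.26045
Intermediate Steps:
T = -1024 (T = -((-8)²)²/4 = -¼*64² = -¼*4096 = -1024)
((1608/1860 + 132/1686) + T)/(1057 + 2871) = ((1608/1860 + 132/1686) - 1024)/(1057 + 2871) = ((1608*(1/1860) + 132*(1/1686)) - 1024)/3928 = ((134/155 + 22/281) - 1024)*(1/3928) = (41064/43555 - 1024)*(1/3928) = -44559256/43555*1/3928 = -5569907/21385505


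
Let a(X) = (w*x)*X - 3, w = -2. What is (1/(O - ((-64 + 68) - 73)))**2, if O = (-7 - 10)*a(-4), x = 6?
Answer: 1/484416 ≈ 2.0643e-6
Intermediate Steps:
a(X) = -3 - 12*X (a(X) = (-2*6)*X - 3 = -12*X - 3 = -3 - 12*X)
O = -765 (O = (-7 - 10)*(-3 - 12*(-4)) = -17*(-3 + 48) = -17*45 = -765)
(1/(O - ((-64 + 68) - 73)))**2 = (1/(-765 - ((-64 + 68) - 73)))**2 = (1/(-765 - (4 - 73)))**2 = (1/(-765 - 1*(-69)))**2 = (1/(-765 + 69))**2 = (1/(-696))**2 = (-1/696)**2 = 1/484416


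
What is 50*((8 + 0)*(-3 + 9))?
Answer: 2400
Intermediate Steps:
50*((8 + 0)*(-3 + 9)) = 50*(8*6) = 50*48 = 2400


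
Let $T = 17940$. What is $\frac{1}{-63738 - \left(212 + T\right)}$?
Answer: $- \frac{1}{81890} \approx -1.2212 \cdot 10^{-5}$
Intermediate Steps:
$\frac{1}{-63738 - \left(212 + T\right)} = \frac{1}{-63738 - 18152} = \frac{1}{-81890} = - \frac{1}{81890}$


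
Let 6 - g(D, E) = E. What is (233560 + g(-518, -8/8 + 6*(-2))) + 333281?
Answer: 566860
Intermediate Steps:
g(D, E) = 6 - E
(233560 + g(-518, -8/8 + 6*(-2))) + 333281 = (233560 + (6 - (-8/8 + 6*(-2)))) + 333281 = (233560 + (6 - (-8*⅛ - 12))) + 333281 = (233560 + (6 - (-1 - 12))) + 333281 = (233560 + (6 - 1*(-13))) + 333281 = (233560 + (6 + 13)) + 333281 = (233560 + 19) + 333281 = 233579 + 333281 = 566860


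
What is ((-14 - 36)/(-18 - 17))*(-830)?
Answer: -8300/7 ≈ -1185.7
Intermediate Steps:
((-14 - 36)/(-18 - 17))*(-830) = -50/(-35)*(-830) = -50*(-1/35)*(-830) = (10/7)*(-830) = -8300/7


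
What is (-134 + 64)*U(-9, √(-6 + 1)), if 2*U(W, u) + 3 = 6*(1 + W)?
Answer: 1785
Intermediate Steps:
U(W, u) = 3/2 + 3*W (U(W, u) = -3/2 + (6*(1 + W))/2 = -3/2 + (6 + 6*W)/2 = -3/2 + (3 + 3*W) = 3/2 + 3*W)
(-134 + 64)*U(-9, √(-6 + 1)) = (-134 + 64)*(3/2 + 3*(-9)) = -70*(3/2 - 27) = -70*(-51/2) = 1785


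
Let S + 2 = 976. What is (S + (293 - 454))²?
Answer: 660969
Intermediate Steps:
S = 974 (S = -2 + 976 = 974)
(S + (293 - 454))² = (974 + (293 - 454))² = (974 - 161)² = 813² = 660969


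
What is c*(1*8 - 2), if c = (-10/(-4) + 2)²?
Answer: 243/2 ≈ 121.50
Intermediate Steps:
c = 81/4 (c = (-10*(-¼) + 2)² = (5/2 + 2)² = (9/2)² = 81/4 ≈ 20.250)
c*(1*8 - 2) = 81*(1*8 - 2)/4 = 81*(8 - 2)/4 = (81/4)*6 = 243/2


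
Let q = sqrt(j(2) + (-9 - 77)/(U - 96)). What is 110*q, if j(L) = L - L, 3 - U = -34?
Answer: 110*sqrt(5074)/59 ≈ 132.81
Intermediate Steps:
U = 37 (U = 3 - 1*(-34) = 3 + 34 = 37)
j(L) = 0
q = sqrt(5074)/59 (q = sqrt(0 + (-9 - 77)/(37 - 96)) = sqrt(0 - 86/(-59)) = sqrt(0 - 86*(-1/59)) = sqrt(0 + 86/59) = sqrt(86/59) = sqrt(5074)/59 ≈ 1.2073)
110*q = 110*(sqrt(5074)/59) = 110*sqrt(5074)/59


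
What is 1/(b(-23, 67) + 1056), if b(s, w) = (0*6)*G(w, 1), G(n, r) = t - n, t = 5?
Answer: 1/1056 ≈ 0.00094697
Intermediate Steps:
G(n, r) = 5 - n
b(s, w) = 0 (b(s, w) = (0*6)*(5 - w) = 0*(5 - w) = 0)
1/(b(-23, 67) + 1056) = 1/(0 + 1056) = 1/1056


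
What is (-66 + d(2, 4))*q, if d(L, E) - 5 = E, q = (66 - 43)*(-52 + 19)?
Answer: 43263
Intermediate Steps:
q = -759 (q = 23*(-33) = -759)
d(L, E) = 5 + E
(-66 + d(2, 4))*q = (-66 + (5 + 4))*(-759) = (-66 + 9)*(-759) = -57*(-759) = 43263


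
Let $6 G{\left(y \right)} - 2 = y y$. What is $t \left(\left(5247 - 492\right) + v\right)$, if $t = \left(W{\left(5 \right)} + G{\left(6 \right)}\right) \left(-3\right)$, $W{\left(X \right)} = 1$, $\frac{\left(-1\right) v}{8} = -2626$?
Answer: $-566786$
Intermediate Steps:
$v = 21008$ ($v = \left(-8\right) \left(-2626\right) = 21008$)
$G{\left(y \right)} = \frac{1}{3} + \frac{y^{2}}{6}$ ($G{\left(y \right)} = \frac{1}{3} + \frac{y y}{6} = \frac{1}{3} + \frac{y^{2}}{6}$)
$t = -22$ ($t = \left(1 + \left(\frac{1}{3} + \frac{6^{2}}{6}\right)\right) \left(-3\right) = \left(1 + \left(\frac{1}{3} + \frac{1}{6} \cdot 36\right)\right) \left(-3\right) = \left(1 + \left(\frac{1}{3} + 6\right)\right) \left(-3\right) = \left(1 + \frac{19}{3}\right) \left(-3\right) = \frac{22}{3} \left(-3\right) = -22$)
$t \left(\left(5247 - 492\right) + v\right) = - 22 \left(\left(5247 - 492\right) + 21008\right) = - 22 \left(4755 + 21008\right) = \left(-22\right) 25763 = -566786$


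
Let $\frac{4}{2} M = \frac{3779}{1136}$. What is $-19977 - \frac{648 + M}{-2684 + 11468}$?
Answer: $- \frac{398687419331}{19957248} \approx -19977.0$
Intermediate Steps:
$M = \frac{3779}{2272}$ ($M = \frac{3779 \cdot \frac{1}{1136}}{2} = \frac{1}{2} \cdot \frac{3779}{1136} = \frac{3779}{2272} \approx 1.6633$)
$-19977 - \frac{648 + M}{-2684 + 11468} = -19977 - \frac{648 + \frac{3779}{2272}}{-2684 + 11468} = -19977 - \frac{1476035}{2272 \cdot 8784} = -19977 - \frac{1476035}{2272} \cdot \frac{1}{8784} = -19977 - \frac{1476035}{19957248} = - \frac{398687419331}{19957248}$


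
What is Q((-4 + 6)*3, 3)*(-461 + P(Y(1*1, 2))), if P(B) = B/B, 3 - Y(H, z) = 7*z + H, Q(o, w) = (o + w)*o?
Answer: -24840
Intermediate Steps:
Q(o, w) = o*(o + w)
Y(H, z) = 3 - H - 7*z (Y(H, z) = 3 - (7*z + H) = 3 - (H + 7*z) = 3 + (-H - 7*z) = 3 - H - 7*z)
P(B) = 1
Q((-4 + 6)*3, 3)*(-461 + P(Y(1*1, 2))) = (((-4 + 6)*3)*((-4 + 6)*3 + 3))*(-461 + 1) = ((2*3)*(2*3 + 3))*(-460) = (6*(6 + 3))*(-460) = (6*9)*(-460) = 54*(-460) = -24840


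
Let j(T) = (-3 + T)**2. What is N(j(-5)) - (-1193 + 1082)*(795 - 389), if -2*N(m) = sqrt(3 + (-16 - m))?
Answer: 45066 - I*sqrt(77)/2 ≈ 45066.0 - 4.3875*I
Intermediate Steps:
N(m) = -sqrt(-13 - m)/2 (N(m) = -sqrt(3 + (-16 - m))/2 = -sqrt(-13 - m)/2)
N(j(-5)) - (-1193 + 1082)*(795 - 389) = -sqrt(-13 - (-3 - 5)**2)/2 - (-1193 + 1082)*(795 - 389) = -sqrt(-13 - 1*(-8)**2)/2 - (-111)*406 = -sqrt(-13 - 1*64)/2 - 1*(-45066) = -sqrt(-13 - 64)/2 + 45066 = -I*sqrt(77)/2 + 45066 = 45066 - I*sqrt(77)/2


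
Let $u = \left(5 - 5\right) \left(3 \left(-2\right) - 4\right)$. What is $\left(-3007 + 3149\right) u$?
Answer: $0$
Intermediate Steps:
$u = 0$ ($u = 0 \left(-6 - 4\right) = 0 \left(-10\right) = 0$)
$\left(-3007 + 3149\right) u = \left(-3007 + 3149\right) 0 = 142 \cdot 0 = 0$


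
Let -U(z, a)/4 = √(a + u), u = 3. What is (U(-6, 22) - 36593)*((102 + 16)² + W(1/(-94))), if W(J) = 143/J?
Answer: -17647466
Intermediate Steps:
U(z, a) = -4*√(3 + a) (U(z, a) = -4*√(a + 3) = -4*√(3 + a))
(U(-6, 22) - 36593)*((102 + 16)² + W(1/(-94))) = (-4*√(3 + 22) - 36593)*((102 + 16)² + 143/(1/(-94))) = (-4*√25 - 36593)*(118² + 143/(-1/94)) = (-4*5 - 36593)*(13924 + 143*(-94)) = (-20 - 36593)*(13924 - 13442) = -36613*482 = -17647466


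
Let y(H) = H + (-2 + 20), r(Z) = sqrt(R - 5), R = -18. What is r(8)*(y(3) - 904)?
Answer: -883*I*sqrt(23) ≈ -4234.7*I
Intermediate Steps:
r(Z) = I*sqrt(23) (r(Z) = sqrt(-18 - 5) = sqrt(-23) = I*sqrt(23))
y(H) = 18 + H (y(H) = H + 18 = 18 + H)
r(8)*(y(3) - 904) = (I*sqrt(23))*((18 + 3) - 904) = (I*sqrt(23))*(21 - 904) = (I*sqrt(23))*(-883) = -883*I*sqrt(23)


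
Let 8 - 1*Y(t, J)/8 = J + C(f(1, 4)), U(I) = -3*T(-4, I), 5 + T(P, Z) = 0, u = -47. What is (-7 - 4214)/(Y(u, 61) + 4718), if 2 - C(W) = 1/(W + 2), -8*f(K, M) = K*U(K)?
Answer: -4221/4342 ≈ -0.97213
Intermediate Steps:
T(P, Z) = -5 (T(P, Z) = -5 + 0 = -5)
U(I) = 15 (U(I) = -3*(-5) = 15)
f(K, M) = -15*K/8 (f(K, M) = -K*15/8 = -15*K/8)
C(W) = 2 - 1/(2 + W) (C(W) = 2 - 1/(W + 2) = 2 - 1/(2 + W))
Y(t, J) = 112 - 8*J (Y(t, J) = 64 - 8*(J + (3 + 2*(-15/8*1))/(2 - 15/8*1)) = 64 - 8*(J + (3 + 2*(-15/8))/(2 - 15/8)) = 64 - 8*(J + (3 - 15/4)/(⅛)) = 64 - 8*(J + 8*(-¾)) = 64 - 8*(J - 6) = 64 - 8*(-6 + J) = 64 + (48 - 8*J) = 112 - 8*J)
(-7 - 4214)/(Y(u, 61) + 4718) = (-7 - 4214)/((112 - 8*61) + 4718) = -4221/((112 - 488) + 4718) = -4221/(-376 + 4718) = -4221/4342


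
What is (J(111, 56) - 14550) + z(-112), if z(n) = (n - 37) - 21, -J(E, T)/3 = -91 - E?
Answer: -14114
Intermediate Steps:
J(E, T) = 273 + 3*E (J(E, T) = -3*(-91 - E) = 273 + 3*E)
z(n) = -58 + n (z(n) = (-37 + n) - 21 = -58 + n)
(J(111, 56) - 14550) + z(-112) = ((273 + 3*111) - 14550) + (-58 - 112) = ((273 + 333) - 14550) - 170 = (606 - 14550) - 170 = -13944 - 170 = -14114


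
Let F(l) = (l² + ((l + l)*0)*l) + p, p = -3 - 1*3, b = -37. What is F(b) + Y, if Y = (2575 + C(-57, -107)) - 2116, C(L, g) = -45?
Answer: 1777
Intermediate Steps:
Y = 414 (Y = (2575 - 45) - 2116 = 2530 - 2116 = 414)
p = -6 (p = -3 - 3 = -6)
F(l) = -6 + l² (F(l) = (l² + ((l + l)*0)*l) - 6 = (l² + ((2*l)*0)*l) - 6 = (l² + 0*l) - 6 = (l² + 0) - 6 = l² - 6 = -6 + l²)
F(b) + Y = (-6 + (-37)²) + 414 = (-6 + 1369) + 414 = 1363 + 414 = 1777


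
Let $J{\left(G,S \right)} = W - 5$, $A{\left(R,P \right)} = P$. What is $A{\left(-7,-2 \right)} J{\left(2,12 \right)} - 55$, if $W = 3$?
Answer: $-51$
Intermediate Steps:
$J{\left(G,S \right)} = -2$ ($J{\left(G,S \right)} = 3 - 5 = -2$)
$A{\left(-7,-2 \right)} J{\left(2,12 \right)} - 55 = \left(-2\right) \left(-2\right) - 55 = 4 - 55 = -51$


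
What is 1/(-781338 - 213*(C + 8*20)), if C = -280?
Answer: -1/755778 ≈ -1.3231e-6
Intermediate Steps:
1/(-781338 - 213*(C + 8*20)) = 1/(-781338 - 213*(-280 + 8*20)) = 1/(-781338 - 213*(-280 + 160)) = 1/(-781338 - 213*(-120)) = 1/(-781338 + 25560) = 1/(-755778) = -1/755778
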